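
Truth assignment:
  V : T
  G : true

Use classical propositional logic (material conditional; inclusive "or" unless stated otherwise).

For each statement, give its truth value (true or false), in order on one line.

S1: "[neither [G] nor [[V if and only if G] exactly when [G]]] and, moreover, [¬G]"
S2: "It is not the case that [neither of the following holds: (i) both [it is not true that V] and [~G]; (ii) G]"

S1: In symbols: (G nor ((V iff G) iff G)) and not G

V iff G = True iff True = True
(V iff G) iff G = True iff True = True
G nor ((V iff G) iff G) = True nor True = False
not G = not True = False
(G nor ((V iff G) iff G)) and not G = False and False = False
Hence S1 is false.

S2: Parsed as not ((not V and not G) nor G)

not V = not True = False
not G = not True = False
not V and not G = False and False = False
(not V and not G) nor G = False nor True = False
not ((not V and not G) nor G) = not False = True
Hence S2 is true.

S1 F; S2 T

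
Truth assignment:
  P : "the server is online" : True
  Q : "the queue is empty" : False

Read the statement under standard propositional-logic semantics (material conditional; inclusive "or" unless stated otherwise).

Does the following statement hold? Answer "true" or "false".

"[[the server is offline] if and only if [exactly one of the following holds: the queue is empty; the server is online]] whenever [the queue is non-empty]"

Values: Q=False, P=True.
Formalization: not Q -> (not P iff (Q xor P))

not Q = not False = True
not P = not True = False
Q xor P = False xor True = True
not P iff (Q xor P) = False iff True = False
not Q -> (not P iff (Q xor P)) = True -> False = False

The statement is false.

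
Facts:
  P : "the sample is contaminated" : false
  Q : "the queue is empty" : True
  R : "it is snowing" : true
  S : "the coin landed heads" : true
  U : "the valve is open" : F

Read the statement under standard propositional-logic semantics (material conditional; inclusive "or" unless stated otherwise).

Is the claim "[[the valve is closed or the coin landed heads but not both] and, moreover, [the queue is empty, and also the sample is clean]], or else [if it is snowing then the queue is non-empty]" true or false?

In symbols: ((not U xor S) and (Q and not P)) or (R -> not Q)

not U = not False = True
not U xor S = True xor True = False
not P = not False = True
Q and not P = True and True = True
(not U xor S) and (Q and not P) = False and True = False
not Q = not True = False
R -> not Q = True -> False = False
((not U xor S) and (Q and not P)) or (R -> not Q) = False or False = False

The statement is false.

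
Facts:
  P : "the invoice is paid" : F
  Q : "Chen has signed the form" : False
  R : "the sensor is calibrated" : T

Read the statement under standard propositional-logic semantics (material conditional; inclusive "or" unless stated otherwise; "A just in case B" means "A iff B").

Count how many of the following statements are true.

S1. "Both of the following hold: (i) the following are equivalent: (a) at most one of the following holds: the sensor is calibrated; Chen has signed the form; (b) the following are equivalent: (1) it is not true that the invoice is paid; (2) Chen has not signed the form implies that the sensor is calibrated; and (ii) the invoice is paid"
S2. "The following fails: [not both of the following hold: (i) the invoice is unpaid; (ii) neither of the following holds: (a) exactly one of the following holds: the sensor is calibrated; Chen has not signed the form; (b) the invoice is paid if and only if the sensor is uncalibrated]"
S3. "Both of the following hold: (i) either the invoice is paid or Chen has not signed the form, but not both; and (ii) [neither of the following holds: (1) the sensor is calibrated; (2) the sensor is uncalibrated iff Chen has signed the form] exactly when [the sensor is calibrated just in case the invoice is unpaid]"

0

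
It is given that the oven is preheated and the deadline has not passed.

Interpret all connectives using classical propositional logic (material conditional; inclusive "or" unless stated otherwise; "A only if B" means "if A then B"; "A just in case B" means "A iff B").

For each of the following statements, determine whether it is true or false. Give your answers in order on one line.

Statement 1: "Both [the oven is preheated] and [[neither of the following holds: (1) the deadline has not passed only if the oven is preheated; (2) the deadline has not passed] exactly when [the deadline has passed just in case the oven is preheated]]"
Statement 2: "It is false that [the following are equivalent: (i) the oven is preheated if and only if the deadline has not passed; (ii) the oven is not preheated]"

Statement 1 true, Statement 2 true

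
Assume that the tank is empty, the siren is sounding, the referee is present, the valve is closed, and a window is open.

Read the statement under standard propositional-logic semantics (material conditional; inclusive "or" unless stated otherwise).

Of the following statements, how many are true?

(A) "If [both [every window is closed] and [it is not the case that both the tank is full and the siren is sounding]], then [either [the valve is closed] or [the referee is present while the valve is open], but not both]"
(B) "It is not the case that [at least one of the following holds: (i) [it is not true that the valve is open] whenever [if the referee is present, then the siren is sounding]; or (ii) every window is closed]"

1

Let N = "a window is open" (True), P = "the tank is full" (False), G = "the siren is sounding" (True), W = "the valve is open" (False), M = "the referee is present" (True).

(A): Formalization: (not N and (P nand G)) -> (not W xor (M and W))

not N = not True = False
P nand G = False nand True = True
not N and (P nand G) = False and True = False
not W = not False = True
M and W = True and False = False
not W xor (M and W) = True xor False = True
(not N and (P nand G)) -> (not W xor (M and W)) = False -> True = True
Hence (A) is true.

(B): In symbols: not (((M -> G) -> not W) or not N)

M -> G = True -> True = True
not W = not False = True
(M -> G) -> not W = True -> True = True
not N = not True = False
((M -> G) -> not W) or not N = True or False = True
not (((M -> G) -> not W) or not N) = not True = False
Hence (B) is false.

True statements: 1 ((A)).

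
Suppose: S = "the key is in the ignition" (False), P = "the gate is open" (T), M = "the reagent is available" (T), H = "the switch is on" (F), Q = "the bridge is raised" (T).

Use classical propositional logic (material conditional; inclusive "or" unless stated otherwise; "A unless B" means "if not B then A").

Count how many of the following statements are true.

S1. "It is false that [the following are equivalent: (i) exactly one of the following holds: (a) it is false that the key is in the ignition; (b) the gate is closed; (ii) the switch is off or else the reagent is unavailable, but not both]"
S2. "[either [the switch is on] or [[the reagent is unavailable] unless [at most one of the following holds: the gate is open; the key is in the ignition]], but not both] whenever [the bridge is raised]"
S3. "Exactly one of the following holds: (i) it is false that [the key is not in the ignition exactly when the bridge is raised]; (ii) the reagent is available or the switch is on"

S1: This is not ((not S xor not P) iff (not H xor not M)).

not S = not False = True
not P = not True = False
not S xor not P = True xor False = True
not H = not False = True
not M = not True = False
not H xor not M = True xor False = True
(not S xor not P) iff (not H xor not M) = True iff True = True
not ((not S xor not P) iff (not H xor not M)) = not True = False
So S1 is false.

S2: Parsed as Q -> (H xor (not M or (P nand S)))

not M = not True = False
P nand S = True nand False = True
not M or (P nand S) = False or True = True
H xor (not M or (P nand S)) = False xor True = True
Q -> (H xor (not M or (P nand S))) = True -> True = True
Thus S2 is true.

S3: In symbols: not (not S iff Q) xor (M or H)

not S = not False = True
not S iff Q = True iff True = True
not (not S iff Q) = not True = False
M or H = True or False = True
not (not S iff Q) xor (M or H) = False xor True = True
Hence S3 is true.

2 of the 3 statements are true.

2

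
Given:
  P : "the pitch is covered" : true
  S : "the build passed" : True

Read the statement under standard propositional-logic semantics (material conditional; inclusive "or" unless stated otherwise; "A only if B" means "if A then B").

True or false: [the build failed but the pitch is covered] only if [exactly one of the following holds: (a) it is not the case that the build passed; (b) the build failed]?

true

Values: S=T, P=T.
Formalization: (¬S ∧ P) → (¬S ⊕ ¬S)

¬S = ¬T = F
¬S ∧ P = F ∧ T = F
¬S = ¬T = F
¬S = ¬T = F
¬S ⊕ ¬S = F ⊕ F = F
(¬S ∧ P) → (¬S ⊕ ¬S) = F → F = T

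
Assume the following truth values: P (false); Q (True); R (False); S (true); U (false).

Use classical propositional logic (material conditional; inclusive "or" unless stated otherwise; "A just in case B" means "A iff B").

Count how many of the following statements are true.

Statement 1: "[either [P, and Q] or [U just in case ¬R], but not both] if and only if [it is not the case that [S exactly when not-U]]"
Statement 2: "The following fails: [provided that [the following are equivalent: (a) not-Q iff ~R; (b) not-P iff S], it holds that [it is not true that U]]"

1

Statement 1: In symbols: ((P ∧ Q) ⊕ (U ↔ ¬R)) ↔ ¬(S ↔ ¬U)

P ∧ Q = F ∧ T = F
¬R = ¬F = T
U ↔ ¬R = F ↔ T = F
(P ∧ Q) ⊕ (U ↔ ¬R) = F ⊕ F = F
¬U = ¬F = T
S ↔ ¬U = T ↔ T = T
¬(S ↔ ¬U) = ¬T = F
((P ∧ Q) ⊕ (U ↔ ¬R)) ↔ ¬(S ↔ ¬U) = F ↔ F = T
Hence Statement 1 is true.

Statement 2: In symbols: ¬(((¬Q ↔ ¬R) ↔ (¬P ↔ S)) → ¬U)

¬Q = ¬T = F
¬R = ¬F = T
¬Q ↔ ¬R = F ↔ T = F
¬P = ¬F = T
¬P ↔ S = T ↔ T = T
(¬Q ↔ ¬R) ↔ (¬P ↔ S) = F ↔ T = F
¬U = ¬F = T
((¬Q ↔ ¬R) ↔ (¬P ↔ S)) → ¬U = F → T = T
¬(((¬Q ↔ ¬R) ↔ (¬P ↔ S)) → ¬U) = ¬T = F
Thus Statement 2 is false.

Count: 1.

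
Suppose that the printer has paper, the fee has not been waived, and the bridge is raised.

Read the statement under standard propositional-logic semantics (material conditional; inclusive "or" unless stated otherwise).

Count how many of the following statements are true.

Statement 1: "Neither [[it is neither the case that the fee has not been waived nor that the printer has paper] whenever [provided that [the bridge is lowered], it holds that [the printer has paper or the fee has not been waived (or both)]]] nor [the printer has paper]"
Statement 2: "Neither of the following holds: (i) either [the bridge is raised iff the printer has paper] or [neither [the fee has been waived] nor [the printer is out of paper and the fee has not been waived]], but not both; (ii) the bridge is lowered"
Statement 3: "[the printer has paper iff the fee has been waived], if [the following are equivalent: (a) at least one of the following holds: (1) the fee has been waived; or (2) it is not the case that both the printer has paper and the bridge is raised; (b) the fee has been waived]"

1

Let R = "the bridge is raised" (T), P = "the printer has paper" (T), Q = "the fee has been waived" (F).

Statement 1: In symbols: ((~R -> (P | ~Q)) -> (~Q nor P)) nor P

~R = ~T = F
~Q = ~F = T
P | ~Q = T | T = T
~R -> (P | ~Q) = F -> T = T
~Q = ~F = T
~Q nor P = T nor T = F
(~R -> (P | ~Q)) -> (~Q nor P) = T -> F = F
((~R -> (P | ~Q)) -> (~Q nor P)) nor P = F nor T = F
Thus Statement 1 is false.

Statement 2: In symbols: ((R <-> P) xor (Q nor (~P & ~Q))) nor ~R

R <-> P = T <-> T = T
~P = ~T = F
~Q = ~F = T
~P & ~Q = F & T = F
Q nor (~P & ~Q) = F nor F = T
(R <-> P) xor (Q nor (~P & ~Q)) = T xor T = F
~R = ~T = F
((R <-> P) xor (Q nor (~P & ~Q))) nor ~R = F nor F = T
So Statement 2 is true.

Statement 3: Parsed as ((Q | (P nand R)) <-> Q) -> (P <-> Q)

P nand R = T nand T = F
Q | (P nand R) = F | F = F
(Q | (P nand R)) <-> Q = F <-> F = T
P <-> Q = T <-> F = F
((Q | (P nand R)) <-> Q) -> (P <-> Q) = T -> F = F
So Statement 3 is false.

1 of the 3 statements is true.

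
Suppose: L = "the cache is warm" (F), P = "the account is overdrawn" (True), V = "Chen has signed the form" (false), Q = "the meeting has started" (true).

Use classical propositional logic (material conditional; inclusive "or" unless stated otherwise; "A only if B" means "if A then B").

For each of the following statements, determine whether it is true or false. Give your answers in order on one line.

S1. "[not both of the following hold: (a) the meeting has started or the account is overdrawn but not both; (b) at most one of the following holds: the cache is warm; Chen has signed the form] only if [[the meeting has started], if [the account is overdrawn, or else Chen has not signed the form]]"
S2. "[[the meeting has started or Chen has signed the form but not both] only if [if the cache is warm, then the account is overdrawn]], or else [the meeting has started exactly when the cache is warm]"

S1 True / S2 True

S1: In symbols: ((Q ⊕ P) ↑ (L ↑ V)) → ((P ∨ ¬V) → Q)

Q ⊕ P = T ⊕ T = F
L ↑ V = F ↑ F = T
(Q ⊕ P) ↑ (L ↑ V) = F ↑ T = T
¬V = ¬F = T
P ∨ ¬V = T ∨ T = T
(P ∨ ¬V) → Q = T → T = T
((Q ⊕ P) ↑ (L ↑ V)) → ((P ∨ ¬V) → Q) = T → T = T
Hence S1 is true.

S2: Formalization: ((Q ⊕ V) → (L → P)) ∨ (Q ↔ L)

Q ⊕ V = T ⊕ F = T
L → P = F → T = T
(Q ⊕ V) → (L → P) = T → T = T
Q ↔ L = T ↔ F = F
((Q ⊕ V) → (L → P)) ∨ (Q ↔ L) = T ∨ F = T
Thus S2 is true.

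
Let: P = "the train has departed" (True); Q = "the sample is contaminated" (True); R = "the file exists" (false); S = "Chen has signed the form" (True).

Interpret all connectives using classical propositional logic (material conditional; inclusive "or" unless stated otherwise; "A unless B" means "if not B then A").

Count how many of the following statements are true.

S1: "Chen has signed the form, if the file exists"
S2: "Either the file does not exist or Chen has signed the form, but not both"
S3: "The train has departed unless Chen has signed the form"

S1: In symbols: R -> S

R -> S = F -> T = T
Thus S1 is true.

S2: Formalization: ~R xor S

~R = ~F = T
~R xor S = T xor T = F
Thus S2 is false.

S3: This is P | S.

P | S = T | T = T
So S3 is true.

2 of the 3 statements are true (S1, S3).

2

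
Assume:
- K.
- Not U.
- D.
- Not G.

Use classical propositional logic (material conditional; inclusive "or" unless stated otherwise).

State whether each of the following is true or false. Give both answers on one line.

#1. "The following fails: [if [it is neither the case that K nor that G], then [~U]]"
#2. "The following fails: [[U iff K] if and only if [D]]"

#1: Formalization: ¬((K ↓ G) → ¬U)

K ↓ G = T ↓ F = F
¬U = ¬F = T
(K ↓ G) → ¬U = F → T = T
¬((K ↓ G) → ¬U) = ¬T = F
So #1 is false.

#2: This is ¬((U ↔ K) ↔ D).

U ↔ K = F ↔ T = F
(U ↔ K) ↔ D = F ↔ T = F
¬((U ↔ K) ↔ D) = ¬F = T
So #2 is true.

#1 False, #2 True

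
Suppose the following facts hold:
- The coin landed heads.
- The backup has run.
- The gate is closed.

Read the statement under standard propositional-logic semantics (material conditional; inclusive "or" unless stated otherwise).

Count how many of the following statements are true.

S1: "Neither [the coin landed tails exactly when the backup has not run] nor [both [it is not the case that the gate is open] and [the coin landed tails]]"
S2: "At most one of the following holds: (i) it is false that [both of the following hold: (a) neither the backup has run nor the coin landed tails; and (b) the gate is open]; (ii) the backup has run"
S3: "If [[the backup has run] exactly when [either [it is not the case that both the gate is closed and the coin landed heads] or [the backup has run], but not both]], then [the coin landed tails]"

0

Let R = "the coin landed heads" (T), M = "the backup has run" (T), Q = "the gate is open" (F).

S1: This is (~R <-> ~M) nor (~Q & ~R).

~R = ~T = F
~M = ~T = F
~R <-> ~M = F <-> F = T
~Q = ~F = T
~R = ~T = F
~Q & ~R = T & F = F
(~R <-> ~M) nor (~Q & ~R) = T nor F = F
Thus S1 is false.

S2: Formalization: ~((M nor ~R) & Q) nand M

~R = ~T = F
M nor ~R = T nor F = F
(M nor ~R) & Q = F & F = F
~((M nor ~R) & Q) = ~F = T
~((M nor ~R) & Q) nand M = T nand T = F
Hence S2 is false.

S3: This is (M <-> ((~Q nand R) xor M)) -> ~R.

~Q = ~F = T
~Q nand R = T nand T = F
(~Q nand R) xor M = F xor T = T
M <-> ((~Q nand R) xor M) = T <-> T = T
~R = ~T = F
(M <-> ((~Q nand R) xor M)) -> ~R = T -> F = F
Thus S3 is false.

True statements: 0 (none).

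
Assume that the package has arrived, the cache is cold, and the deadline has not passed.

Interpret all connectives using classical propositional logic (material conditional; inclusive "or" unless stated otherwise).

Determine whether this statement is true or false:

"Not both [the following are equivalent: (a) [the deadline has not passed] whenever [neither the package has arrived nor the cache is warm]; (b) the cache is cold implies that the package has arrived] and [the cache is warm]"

Let S = "the package has arrived" (T), N = "the cache is warm" (F), V = "the deadline has passed" (F).
In symbols: (((S nor N) -> ~V) <-> (~N -> S)) nand N

S nor N = T nor F = F
~V = ~F = T
(S nor N) -> ~V = F -> T = T
~N = ~F = T
~N -> S = T -> T = T
((S nor N) -> ~V) <-> (~N -> S) = T <-> T = T
(((S nor N) -> ~V) <-> (~N -> S)) nand N = T nand F = T

True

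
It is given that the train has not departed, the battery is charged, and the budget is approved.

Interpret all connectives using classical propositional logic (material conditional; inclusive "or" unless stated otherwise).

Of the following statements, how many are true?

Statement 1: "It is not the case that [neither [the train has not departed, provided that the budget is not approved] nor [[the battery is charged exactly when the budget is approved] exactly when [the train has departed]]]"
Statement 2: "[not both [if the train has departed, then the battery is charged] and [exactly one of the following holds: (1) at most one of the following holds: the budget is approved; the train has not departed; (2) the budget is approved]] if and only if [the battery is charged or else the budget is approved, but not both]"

Let R = "the budget is approved" (T), P = "the train has departed" (F), Q = "the battery is charged" (T).

Statement 1: Parsed as ~((~R -> ~P) nor ((Q <-> R) <-> P))

~R = ~T = F
~P = ~F = T
~R -> ~P = F -> T = T
Q <-> R = T <-> T = T
(Q <-> R) <-> P = T <-> F = F
(~R -> ~P) nor ((Q <-> R) <-> P) = T nor F = F
~((~R -> ~P) nor ((Q <-> R) <-> P)) = ~F = T
So Statement 1 is true.

Statement 2: Formalization: ((P -> Q) nand ((R nand ~P) xor R)) <-> (Q xor R)

P -> Q = F -> T = T
~P = ~F = T
R nand ~P = T nand T = F
(R nand ~P) xor R = F xor T = T
(P -> Q) nand ((R nand ~P) xor R) = T nand T = F
Q xor R = T xor T = F
((P -> Q) nand ((R nand ~P) xor R)) <-> (Q xor R) = F <-> F = T
Hence Statement 2 is true.

True statements: 2.

2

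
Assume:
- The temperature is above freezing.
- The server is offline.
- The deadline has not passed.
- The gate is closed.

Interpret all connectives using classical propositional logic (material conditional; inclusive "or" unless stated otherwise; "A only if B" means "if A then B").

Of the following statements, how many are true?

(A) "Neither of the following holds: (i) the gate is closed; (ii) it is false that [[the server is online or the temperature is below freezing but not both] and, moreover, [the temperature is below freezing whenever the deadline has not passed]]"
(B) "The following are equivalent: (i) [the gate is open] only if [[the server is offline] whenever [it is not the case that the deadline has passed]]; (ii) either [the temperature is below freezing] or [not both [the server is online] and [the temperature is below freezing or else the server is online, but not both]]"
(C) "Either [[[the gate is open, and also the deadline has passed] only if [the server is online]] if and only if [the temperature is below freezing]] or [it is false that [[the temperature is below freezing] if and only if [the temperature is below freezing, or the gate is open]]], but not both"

Let M = "the gate is open" (False), P = "the server is online" (False), R = "the temperature is below freezing" (False), L = "the deadline has passed" (False).

(A): Formalization: not M nor not ((P xor R) and (not L -> R))

not M = not False = True
P xor R = False xor False = False
not L = not False = True
not L -> R = True -> False = False
(P xor R) and (not L -> R) = False and False = False
not ((P xor R) and (not L -> R)) = not False = True
not M nor not ((P xor R) and (not L -> R)) = True nor True = False
So (A) is false.

(B): This is (M -> (not L -> not P)) iff (R or (P nand (R xor P))).

not L = not False = True
not P = not False = True
not L -> not P = True -> True = True
M -> (not L -> not P) = False -> True = True
R xor P = False xor False = False
P nand (R xor P) = False nand False = True
R or (P nand (R xor P)) = False or True = True
(M -> (not L -> not P)) iff (R or (P nand (R xor P))) = True iff True = True
So (B) is true.

(C): Parsed as (((M and L) -> P) iff R) xor not (R iff (R or M))

M and L = False and False = False
(M and L) -> P = False -> False = True
((M and L) -> P) iff R = True iff False = False
R or M = False or False = False
R iff (R or M) = False iff False = True
not (R iff (R or M)) = not True = False
(((M and L) -> P) iff R) xor not (R iff (R or M)) = False xor False = False
Hence (C) is false.

1 of the 3 statements is true ((B)).

1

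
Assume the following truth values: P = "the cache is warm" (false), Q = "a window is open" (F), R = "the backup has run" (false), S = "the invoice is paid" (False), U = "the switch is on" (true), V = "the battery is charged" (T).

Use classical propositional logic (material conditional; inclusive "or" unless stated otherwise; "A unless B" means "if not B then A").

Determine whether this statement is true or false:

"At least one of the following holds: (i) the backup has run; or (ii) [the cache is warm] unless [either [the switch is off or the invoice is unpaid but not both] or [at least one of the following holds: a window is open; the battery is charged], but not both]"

False

In symbols: R ∨ (P ∨ ((¬U ⊕ ¬S) ⊕ (Q ∨ V)))

¬U = ¬T = F
¬S = ¬F = T
¬U ⊕ ¬S = F ⊕ T = T
Q ∨ V = F ∨ T = T
(¬U ⊕ ¬S) ⊕ (Q ∨ V) = T ⊕ T = F
P ∨ ((¬U ⊕ ¬S) ⊕ (Q ∨ V)) = F ∨ F = F
R ∨ (P ∨ ((¬U ⊕ ¬S) ⊕ (Q ∨ V))) = F ∨ F = F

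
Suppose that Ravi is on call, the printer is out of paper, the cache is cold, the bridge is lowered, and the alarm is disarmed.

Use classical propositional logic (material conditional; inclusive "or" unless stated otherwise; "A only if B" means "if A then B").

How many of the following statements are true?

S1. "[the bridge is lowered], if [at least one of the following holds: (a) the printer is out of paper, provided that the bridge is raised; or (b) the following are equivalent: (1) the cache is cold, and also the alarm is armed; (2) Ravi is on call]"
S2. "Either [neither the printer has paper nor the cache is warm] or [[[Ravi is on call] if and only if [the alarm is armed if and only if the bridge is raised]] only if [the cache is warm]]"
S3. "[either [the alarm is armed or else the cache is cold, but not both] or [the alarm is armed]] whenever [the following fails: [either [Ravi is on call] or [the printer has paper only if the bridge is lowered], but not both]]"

Let S = "the bridge is raised" (F), Q = "the printer has paper" (F), R = "the cache is warm" (F), U = "the alarm is armed" (F), P = "Ravi is on call" (T).

S1: Formalization: ((S → ¬Q) ∨ ((¬R ∧ U) ↔ P)) → ¬S

¬Q = ¬F = T
S → ¬Q = F → T = T
¬R = ¬F = T
¬R ∧ U = T ∧ F = F
(¬R ∧ U) ↔ P = F ↔ T = F
(S → ¬Q) ∨ ((¬R ∧ U) ↔ P) = T ∨ F = T
¬S = ¬F = T
((S → ¬Q) ∨ ((¬R ∧ U) ↔ P)) → ¬S = T → T = T
So S1 is true.

S2: In symbols: (Q ↓ R) ∨ ((P ↔ (U ↔ S)) → R)

Q ↓ R = F ↓ F = T
U ↔ S = F ↔ F = T
P ↔ (U ↔ S) = T ↔ T = T
(P ↔ (U ↔ S)) → R = T → F = F
(Q ↓ R) ∨ ((P ↔ (U ↔ S)) → R) = T ∨ F = T
Hence S2 is true.

S3: This is ¬(P ⊕ (Q → ¬S)) → ((U ⊕ ¬R) ∨ U).

¬S = ¬F = T
Q → ¬S = F → T = T
P ⊕ (Q → ¬S) = T ⊕ T = F
¬(P ⊕ (Q → ¬S)) = ¬F = T
¬R = ¬F = T
U ⊕ ¬R = F ⊕ T = T
(U ⊕ ¬R) ∨ U = T ∨ F = T
¬(P ⊕ (Q → ¬S)) → ((U ⊕ ¬R) ∨ U) = T → T = T
So S3 is true.

Count: 3.

3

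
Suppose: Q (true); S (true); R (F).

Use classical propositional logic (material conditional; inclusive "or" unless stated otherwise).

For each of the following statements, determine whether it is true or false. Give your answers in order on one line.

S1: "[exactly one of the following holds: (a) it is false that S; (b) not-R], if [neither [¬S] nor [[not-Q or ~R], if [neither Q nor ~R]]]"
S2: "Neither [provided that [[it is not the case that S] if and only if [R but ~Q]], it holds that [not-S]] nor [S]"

S1 true, S2 false

S1: In symbols: (¬S ↓ ((Q ↓ ¬R) → (¬Q ∨ ¬R))) → (¬S ⊕ ¬R)

¬S = ¬T = F
¬R = ¬F = T
Q ↓ ¬R = T ↓ T = F
¬Q = ¬T = F
¬R = ¬F = T
¬Q ∨ ¬R = F ∨ T = T
(Q ↓ ¬R) → (¬Q ∨ ¬R) = F → T = T
¬S ↓ ((Q ↓ ¬R) → (¬Q ∨ ¬R)) = F ↓ T = F
¬S = ¬T = F
¬R = ¬F = T
¬S ⊕ ¬R = F ⊕ T = T
(¬S ↓ ((Q ↓ ¬R) → (¬Q ∨ ¬R))) → (¬S ⊕ ¬R) = F → T = T
Thus S1 is true.

S2: Parsed as ((¬S ↔ (R ∧ ¬Q)) → ¬S) ↓ S

¬S = ¬T = F
¬Q = ¬T = F
R ∧ ¬Q = F ∧ F = F
¬S ↔ (R ∧ ¬Q) = F ↔ F = T
¬S = ¬T = F
(¬S ↔ (R ∧ ¬Q)) → ¬S = T → F = F
((¬S ↔ (R ∧ ¬Q)) → ¬S) ↓ S = F ↓ T = F
Hence S2 is false.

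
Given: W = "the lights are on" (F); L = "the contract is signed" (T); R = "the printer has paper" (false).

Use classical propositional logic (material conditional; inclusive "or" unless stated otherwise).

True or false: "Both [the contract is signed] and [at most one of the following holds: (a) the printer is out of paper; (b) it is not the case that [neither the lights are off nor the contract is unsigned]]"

In symbols: L and (not R nand not (not W nor not L))

not R = not False = True
not W = not False = True
not L = not True = False
not W nor not L = True nor False = False
not (not W nor not L) = not False = True
not R nand not (not W nor not L) = True nand True = False
L and (not R nand not (not W nor not L)) = True and False = False

False.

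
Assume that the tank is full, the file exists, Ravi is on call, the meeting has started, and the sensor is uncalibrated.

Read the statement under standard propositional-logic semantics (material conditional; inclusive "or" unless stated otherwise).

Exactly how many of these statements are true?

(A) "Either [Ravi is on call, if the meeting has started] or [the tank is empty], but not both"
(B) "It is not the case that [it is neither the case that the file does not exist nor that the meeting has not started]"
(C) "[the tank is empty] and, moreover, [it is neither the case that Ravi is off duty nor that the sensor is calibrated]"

1

Let W = "the meeting has started" (T), M = "Ravi is on call" (T), N = "the tank is full" (T), S = "the file exists" (T), U = "the sensor is calibrated" (F).

(A): Formalization: (W -> M) xor ~N

W -> M = T -> T = T
~N = ~T = F
(W -> M) xor ~N = T xor F = T
Hence (A) is true.

(B): In symbols: ~(~S nor ~W)

~S = ~T = F
~W = ~T = F
~S nor ~W = F nor F = T
~(~S nor ~W) = ~T = F
So (B) is false.

(C): Formalization: ~N & (~M nor U)

~N = ~T = F
~M = ~T = F
~M nor U = F nor F = T
~N & (~M nor U) = F & T = F
Thus (C) is false.

Count: 1.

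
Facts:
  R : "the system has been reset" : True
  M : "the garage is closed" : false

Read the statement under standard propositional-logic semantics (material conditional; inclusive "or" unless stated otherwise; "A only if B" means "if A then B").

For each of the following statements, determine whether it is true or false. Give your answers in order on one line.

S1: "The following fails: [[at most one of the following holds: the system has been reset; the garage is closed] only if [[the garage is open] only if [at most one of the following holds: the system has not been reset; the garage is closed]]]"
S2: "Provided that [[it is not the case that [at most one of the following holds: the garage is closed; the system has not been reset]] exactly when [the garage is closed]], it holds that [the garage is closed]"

S1 False, S2 False

S1: Formalization: not ((R nand M) -> (not M -> (not R nand M)))

R nand M = True nand False = True
not M = not False = True
not R = not True = False
not R nand M = False nand False = True
not M -> (not R nand M) = True -> True = True
(R nand M) -> (not M -> (not R nand M)) = True -> True = True
not ((R nand M) -> (not M -> (not R nand M))) = not True = False
Hence S1 is false.

S2: Formalization: (not (M nand not R) iff M) -> M

not R = not True = False
M nand not R = False nand False = True
not (M nand not R) = not True = False
not (M nand not R) iff M = False iff False = True
(not (M nand not R) iff M) -> M = True -> False = False
Hence S2 is false.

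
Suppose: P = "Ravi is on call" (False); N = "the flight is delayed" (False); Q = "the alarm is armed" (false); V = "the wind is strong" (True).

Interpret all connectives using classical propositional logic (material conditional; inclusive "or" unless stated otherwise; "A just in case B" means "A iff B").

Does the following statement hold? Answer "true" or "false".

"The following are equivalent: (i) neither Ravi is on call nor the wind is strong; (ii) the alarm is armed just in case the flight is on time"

Values: P=F, V=T, Q=F, N=F.
Parsed as (P ↓ V) ↔ (Q ↔ ¬N)

P ↓ V = F ↓ T = F
¬N = ¬F = T
Q ↔ ¬N = F ↔ T = F
(P ↓ V) ↔ (Q ↔ ¬N) = F ↔ F = T

True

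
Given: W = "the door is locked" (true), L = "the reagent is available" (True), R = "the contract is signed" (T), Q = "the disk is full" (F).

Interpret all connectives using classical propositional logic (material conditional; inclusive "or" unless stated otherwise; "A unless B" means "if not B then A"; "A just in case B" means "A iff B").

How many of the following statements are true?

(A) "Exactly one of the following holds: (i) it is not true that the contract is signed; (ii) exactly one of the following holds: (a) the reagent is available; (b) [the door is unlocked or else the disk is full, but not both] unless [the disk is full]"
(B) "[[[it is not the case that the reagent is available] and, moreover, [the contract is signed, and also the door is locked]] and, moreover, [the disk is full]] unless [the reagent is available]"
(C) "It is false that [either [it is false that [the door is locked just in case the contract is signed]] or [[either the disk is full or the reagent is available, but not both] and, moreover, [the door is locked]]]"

(A): Formalization: ¬R ⊕ (L ⊕ ((¬W ⊕ Q) ∨ Q))

¬R = ¬T = F
¬W = ¬T = F
¬W ⊕ Q = F ⊕ F = F
(¬W ⊕ Q) ∨ Q = F ∨ F = F
L ⊕ ((¬W ⊕ Q) ∨ Q) = T ⊕ F = T
¬R ⊕ (L ⊕ ((¬W ⊕ Q) ∨ Q)) = F ⊕ T = T
Hence (A) is true.

(B): In symbols: ((¬L ∧ (R ∧ W)) ∧ Q) ∨ L

¬L = ¬T = F
R ∧ W = T ∧ T = T
¬L ∧ (R ∧ W) = F ∧ T = F
(¬L ∧ (R ∧ W)) ∧ Q = F ∧ F = F
((¬L ∧ (R ∧ W)) ∧ Q) ∨ L = F ∨ T = T
Hence (B) is true.

(C): In symbols: ¬(¬(W ↔ R) ∨ ((Q ⊕ L) ∧ W))

W ↔ R = T ↔ T = T
¬(W ↔ R) = ¬T = F
Q ⊕ L = F ⊕ T = T
(Q ⊕ L) ∧ W = T ∧ T = T
¬(W ↔ R) ∨ ((Q ⊕ L) ∧ W) = F ∨ T = T
¬(¬(W ↔ R) ∨ ((Q ⊕ L) ∧ W)) = ¬T = F
Thus (C) is false.

2 of the 3 statements are true ((A), (B)).

2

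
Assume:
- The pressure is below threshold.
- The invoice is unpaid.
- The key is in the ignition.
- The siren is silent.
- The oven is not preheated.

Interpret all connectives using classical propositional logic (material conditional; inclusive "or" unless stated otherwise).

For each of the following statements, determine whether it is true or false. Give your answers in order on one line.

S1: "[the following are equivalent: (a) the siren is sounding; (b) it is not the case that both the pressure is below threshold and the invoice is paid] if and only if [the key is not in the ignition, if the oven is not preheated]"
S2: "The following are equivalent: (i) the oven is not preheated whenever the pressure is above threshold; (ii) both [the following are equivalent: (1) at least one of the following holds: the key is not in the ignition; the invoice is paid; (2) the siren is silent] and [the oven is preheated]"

S1 T, S2 F

Let P = "the siren is sounding" (False), G = "the pressure is above threshold" (False), L = "the invoice is paid" (False), S = "the oven is preheated" (False), W = "the key is in the ignition" (True).

S1: This is (P iff (not G nand L)) iff (not S -> not W).

not G = not False = True
not G nand L = True nand False = True
P iff (not G nand L) = False iff True = False
not S = not False = True
not W = not True = False
not S -> not W = True -> False = False
(P iff (not G nand L)) iff (not S -> not W) = False iff False = True
Thus S1 is true.

S2: This is (G -> not S) iff (((not W or L) iff not P) and S).

not S = not False = True
G -> not S = False -> True = True
not W = not True = False
not W or L = False or False = False
not P = not False = True
(not W or L) iff not P = False iff True = False
((not W or L) iff not P) and S = False and False = False
(G -> not S) iff (((not W or L) iff not P) and S) = True iff False = False
Hence S2 is false.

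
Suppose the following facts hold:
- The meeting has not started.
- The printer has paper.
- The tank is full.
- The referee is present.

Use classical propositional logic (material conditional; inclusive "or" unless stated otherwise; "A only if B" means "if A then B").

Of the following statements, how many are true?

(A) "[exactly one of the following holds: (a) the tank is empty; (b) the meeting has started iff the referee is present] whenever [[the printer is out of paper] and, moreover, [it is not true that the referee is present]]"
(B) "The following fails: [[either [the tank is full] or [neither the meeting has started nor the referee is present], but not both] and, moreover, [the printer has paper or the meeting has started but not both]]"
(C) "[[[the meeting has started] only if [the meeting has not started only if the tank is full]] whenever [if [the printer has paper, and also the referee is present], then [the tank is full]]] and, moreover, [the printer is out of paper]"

1

Let P = "the printer has paper" (T), K = "the referee is present" (T), H = "the tank is full" (T), U = "the meeting has started" (F).

(A): Formalization: (¬P ∧ ¬K) → (¬H ⊕ (U ↔ K))

¬P = ¬T = F
¬K = ¬T = F
¬P ∧ ¬K = F ∧ F = F
¬H = ¬T = F
U ↔ K = F ↔ T = F
¬H ⊕ (U ↔ K) = F ⊕ F = F
(¬P ∧ ¬K) → (¬H ⊕ (U ↔ K)) = F → F = T
Thus (A) is true.

(B): In symbols: ¬((H ⊕ (U ↓ K)) ∧ (P ⊕ U))

U ↓ K = F ↓ T = F
H ⊕ (U ↓ K) = T ⊕ F = T
P ⊕ U = T ⊕ F = T
(H ⊕ (U ↓ K)) ∧ (P ⊕ U) = T ∧ T = T
¬((H ⊕ (U ↓ K)) ∧ (P ⊕ U)) = ¬T = F
So (B) is false.

(C): In symbols: (((P ∧ K) → H) → (U → (¬U → H))) ∧ ¬P

P ∧ K = T ∧ T = T
(P ∧ K) → H = T → T = T
¬U = ¬F = T
¬U → H = T → T = T
U → (¬U → H) = F → T = T
((P ∧ K) → H) → (U → (¬U → H)) = T → T = T
¬P = ¬T = F
(((P ∧ K) → H) → (U → (¬U → H))) ∧ ¬P = T ∧ F = F
Thus (C) is false.

1 of the 3 statements is true ((A)).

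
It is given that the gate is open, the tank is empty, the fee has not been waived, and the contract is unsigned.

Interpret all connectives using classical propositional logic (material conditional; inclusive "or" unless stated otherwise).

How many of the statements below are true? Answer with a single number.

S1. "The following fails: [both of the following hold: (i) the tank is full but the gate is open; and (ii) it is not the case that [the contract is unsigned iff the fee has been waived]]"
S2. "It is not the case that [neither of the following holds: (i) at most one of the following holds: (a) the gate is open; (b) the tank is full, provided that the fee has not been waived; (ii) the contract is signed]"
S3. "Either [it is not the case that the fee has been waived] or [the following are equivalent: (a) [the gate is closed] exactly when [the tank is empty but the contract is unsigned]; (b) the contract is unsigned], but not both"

Let Q = "the tank is full" (F), P = "the gate is open" (T), S = "the contract is signed" (F), R = "the fee has been waived" (F).

S1: This is ~((Q & P) & ~(~S <-> R)).

Q & P = F & T = F
~S = ~F = T
~S <-> R = T <-> F = F
~(~S <-> R) = ~F = T
(Q & P) & ~(~S <-> R) = F & T = F
~((Q & P) & ~(~S <-> R)) = ~F = T
So S1 is true.

S2: Formalization: ~((P nand (~R -> Q)) nor S)

~R = ~F = T
~R -> Q = T -> F = F
P nand (~R -> Q) = T nand F = T
(P nand (~R -> Q)) nor S = T nor F = F
~((P nand (~R -> Q)) nor S) = ~F = T
Thus S2 is true.

S3: Parsed as ~R xor ((~P <-> (~Q & ~S)) <-> ~S)

~R = ~F = T
~P = ~T = F
~Q = ~F = T
~S = ~F = T
~Q & ~S = T & T = T
~P <-> (~Q & ~S) = F <-> T = F
~S = ~F = T
(~P <-> (~Q & ~S)) <-> ~S = F <-> T = F
~R xor ((~P <-> (~Q & ~S)) <-> ~S) = T xor F = T
So S3 is true.

True statements: 3 (S1, S2, S3).

3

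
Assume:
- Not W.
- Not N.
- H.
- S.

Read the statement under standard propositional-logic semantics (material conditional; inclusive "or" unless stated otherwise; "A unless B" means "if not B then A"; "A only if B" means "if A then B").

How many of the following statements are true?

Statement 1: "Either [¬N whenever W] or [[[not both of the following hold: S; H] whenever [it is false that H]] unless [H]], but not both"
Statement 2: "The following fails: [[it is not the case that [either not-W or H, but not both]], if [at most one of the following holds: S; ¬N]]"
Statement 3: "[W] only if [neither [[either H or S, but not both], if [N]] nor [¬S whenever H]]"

Statement 1: Formalization: (W → ¬N) ⊕ ((¬H → (S ↑ H)) ∨ H)

¬N = ¬F = T
W → ¬N = F → T = T
¬H = ¬T = F
S ↑ H = T ↑ T = F
¬H → (S ↑ H) = F → F = T
(¬H → (S ↑ H)) ∨ H = T ∨ T = T
(W → ¬N) ⊕ ((¬H → (S ↑ H)) ∨ H) = T ⊕ T = F
Hence Statement 1 is false.

Statement 2: Parsed as ¬((S ↑ ¬N) → ¬(¬W ⊕ H))

¬N = ¬F = T
S ↑ ¬N = T ↑ T = F
¬W = ¬F = T
¬W ⊕ H = T ⊕ T = F
¬(¬W ⊕ H) = ¬F = T
(S ↑ ¬N) → ¬(¬W ⊕ H) = F → T = T
¬((S ↑ ¬N) → ¬(¬W ⊕ H)) = ¬T = F
So Statement 2 is false.

Statement 3: Formalization: W → ((N → (H ⊕ S)) ↓ (H → ¬S))

H ⊕ S = T ⊕ T = F
N → (H ⊕ S) = F → F = T
¬S = ¬T = F
H → ¬S = T → F = F
(N → (H ⊕ S)) ↓ (H → ¬S) = T ↓ F = F
W → ((N → (H ⊕ S)) ↓ (H → ¬S)) = F → F = T
Thus Statement 3 is true.

1 of the 3 statements is true.

1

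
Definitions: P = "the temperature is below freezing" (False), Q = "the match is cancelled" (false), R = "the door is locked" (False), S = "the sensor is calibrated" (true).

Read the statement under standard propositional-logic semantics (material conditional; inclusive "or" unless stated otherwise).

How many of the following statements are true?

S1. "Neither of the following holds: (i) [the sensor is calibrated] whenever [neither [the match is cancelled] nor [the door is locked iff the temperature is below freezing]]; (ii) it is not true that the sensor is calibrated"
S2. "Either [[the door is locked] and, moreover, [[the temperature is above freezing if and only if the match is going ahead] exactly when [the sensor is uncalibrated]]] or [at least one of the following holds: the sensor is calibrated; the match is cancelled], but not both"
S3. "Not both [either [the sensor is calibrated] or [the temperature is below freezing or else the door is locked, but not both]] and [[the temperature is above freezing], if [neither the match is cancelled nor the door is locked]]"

1

S1: In symbols: ((Q nor (R <-> P)) -> S) nor ~S

R <-> P = F <-> F = T
Q nor (R <-> P) = F nor T = F
(Q nor (R <-> P)) -> S = F -> T = T
~S = ~T = F
((Q nor (R <-> P)) -> S) nor ~S = T nor F = F
Thus S1 is false.

S2: This is (R & ((~P <-> ~Q) <-> ~S)) xor (S | Q).

~P = ~F = T
~Q = ~F = T
~P <-> ~Q = T <-> T = T
~S = ~T = F
(~P <-> ~Q) <-> ~S = T <-> F = F
R & ((~P <-> ~Q) <-> ~S) = F & F = F
S | Q = T | F = T
(R & ((~P <-> ~Q) <-> ~S)) xor (S | Q) = F xor T = T
Thus S2 is true.

S3: Parsed as (S | (P xor R)) nand ((Q nor R) -> ~P)

P xor R = F xor F = F
S | (P xor R) = T | F = T
Q nor R = F nor F = T
~P = ~F = T
(Q nor R) -> ~P = T -> T = T
(S | (P xor R)) nand ((Q nor R) -> ~P) = T nand T = F
Thus S3 is false.

True statements: 1.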